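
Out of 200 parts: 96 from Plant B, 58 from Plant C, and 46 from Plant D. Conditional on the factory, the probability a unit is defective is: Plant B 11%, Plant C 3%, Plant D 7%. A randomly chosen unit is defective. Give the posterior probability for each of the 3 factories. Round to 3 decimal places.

Unnormalized posteriors (prior × likelihood):
  Plant B: 0.48 × 0.11 = 0.0528
  Plant C: 0.29 × 0.03 = 0.0087
  Plant D: 0.23 × 0.07 = 0.0161
Total = 0.0776.
P(Plant B | defective) = 0.0528/0.0776 ≈ 0.680
P(Plant C | defective) = 0.0087/0.0776 ≈ 0.112
P(Plant D | defective) = 0.0161/0.0776 ≈ 0.207

Plant B 0.680, Plant C 0.112, Plant D 0.207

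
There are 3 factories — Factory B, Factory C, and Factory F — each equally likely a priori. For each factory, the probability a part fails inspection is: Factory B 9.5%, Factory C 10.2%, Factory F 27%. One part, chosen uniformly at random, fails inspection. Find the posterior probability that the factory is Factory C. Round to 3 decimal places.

0.218

With a uniform prior (1/3 each), posterior ∝ likelihood:
  Factory B: 0.095
  Factory C: 0.102
  Factory F: 0.27
Sum = 0.467.
P(Factory C | evidence) = 0.102 / 0.467 ≈ 0.218.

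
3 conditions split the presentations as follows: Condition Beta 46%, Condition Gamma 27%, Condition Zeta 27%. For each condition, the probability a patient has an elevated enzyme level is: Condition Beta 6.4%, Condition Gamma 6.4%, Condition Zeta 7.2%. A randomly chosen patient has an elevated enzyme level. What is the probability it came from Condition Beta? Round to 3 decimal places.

0.445

By Bayes' rule, posterior ∝ prior × likelihood:
  Condition Beta: 0.46 × 0.064 = 0.02944
  Condition Gamma: 0.27 × 0.064 = 0.01728
  Condition Zeta: 0.27 × 0.072 = 0.01944
Total = 0.06616.
P(Condition Beta | evidence) = 0.02944 / 0.06616 ≈ 0.445.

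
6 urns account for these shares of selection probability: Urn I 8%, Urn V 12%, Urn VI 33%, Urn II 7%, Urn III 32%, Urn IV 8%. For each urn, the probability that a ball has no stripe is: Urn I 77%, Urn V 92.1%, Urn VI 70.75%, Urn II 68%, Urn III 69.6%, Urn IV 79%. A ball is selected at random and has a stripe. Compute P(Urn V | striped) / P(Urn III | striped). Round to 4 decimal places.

0.0975

Taking complements, P(striped | each) = Urn I 0.23, Urn V 0.079, Urn VI 0.2925, Urn II 0.32, Urn III 0.304, Urn IV 0.21.
By Bayes' rule, posterior ∝ prior × likelihood:
  Urn I: 0.08 × 0.23 = 0.0184
  Urn V: 0.12 × 0.079 = 0.00948
  Urn VI: 0.33 × 0.2925 = 0.096525
  Urn II: 0.07 × 0.32 = 0.0224
  Urn III: 0.32 × 0.304 = 0.09728
  Urn IV: 0.08 × 0.21 = 0.0168
Normalizing constant = 0.260885.
The ratio is 0.00948 / 0.09728 (the normalizer cancels) = 0.0975.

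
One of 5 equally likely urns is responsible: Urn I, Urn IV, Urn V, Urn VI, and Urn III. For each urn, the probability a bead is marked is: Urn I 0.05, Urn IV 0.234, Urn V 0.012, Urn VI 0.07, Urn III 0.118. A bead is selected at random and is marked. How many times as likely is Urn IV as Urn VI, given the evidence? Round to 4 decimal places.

Since the prior is uniform, the posterior is proportional to the likelihood:
  Urn I: 0.05
  Urn IV: 0.234
  Urn V: 0.012
  Urn VI: 0.07
  Urn III: 0.118
Sum = 0.484.
The ratio is 0.234 / 0.07 (the normalizer cancels) = 3.3429.

3.3429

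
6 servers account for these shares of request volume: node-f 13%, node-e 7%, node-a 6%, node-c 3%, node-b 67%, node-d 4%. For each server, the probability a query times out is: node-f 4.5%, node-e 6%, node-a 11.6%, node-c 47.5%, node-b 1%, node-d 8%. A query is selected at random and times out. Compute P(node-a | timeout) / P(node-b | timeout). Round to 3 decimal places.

1.039

Prior × likelihood for each hypothesis:
  node-f: 0.13 × 0.045 = 0.00585
  node-e: 0.07 × 0.06 = 0.0042
  node-a: 0.06 × 0.116 = 0.00696
  node-c: 0.03 × 0.475 = 0.01425
  node-b: 0.67 × 0.01 = 0.0067
  node-d: 0.04 × 0.08 = 0.0032
Normalizing constant = 0.04116.
The ratio is 0.00696 / 0.0067 (the normalizer cancels) = 1.039.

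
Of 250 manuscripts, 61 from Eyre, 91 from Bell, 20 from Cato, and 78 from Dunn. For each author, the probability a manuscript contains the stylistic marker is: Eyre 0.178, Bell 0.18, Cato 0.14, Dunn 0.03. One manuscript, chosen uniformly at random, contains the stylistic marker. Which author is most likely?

Bell

Prior × likelihood for each hypothesis:
  Eyre: 0.244 × 0.178 = 0.043432
  Bell: 0.364 × 0.18 = 0.06552
  Cato: 0.08 × 0.14 = 0.0112
  Dunn: 0.312 × 0.03 = 0.00936
Sum = 0.129512.
Largest term belongs to Bell, so Bell is most probable.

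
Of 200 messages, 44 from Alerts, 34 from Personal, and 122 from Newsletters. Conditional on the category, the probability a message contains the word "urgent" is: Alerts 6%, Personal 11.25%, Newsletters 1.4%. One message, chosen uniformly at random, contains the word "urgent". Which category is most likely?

Unnormalized posteriors (prior × likelihood):
  Alerts: 0.22 × 0.06 = 0.0132
  Personal: 0.17 × 0.1125 = 0.019125
  Newsletters: 0.61 × 0.014 = 0.00854
Normalizing constant = 0.040865.
Largest term belongs to Personal, so Personal is most probable.

Personal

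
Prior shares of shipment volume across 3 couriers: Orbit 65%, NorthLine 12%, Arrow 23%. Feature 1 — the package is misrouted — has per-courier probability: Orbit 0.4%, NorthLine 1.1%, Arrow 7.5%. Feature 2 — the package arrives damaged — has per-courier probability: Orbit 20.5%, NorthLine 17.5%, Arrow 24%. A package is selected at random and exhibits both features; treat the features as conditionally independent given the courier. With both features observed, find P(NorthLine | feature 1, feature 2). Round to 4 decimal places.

0.0471

By Bayes' rule, posterior ∝ prior × likelihood:
  Orbit: 0.65 × 0.004 × 0.205 = 0.000533
  NorthLine: 0.12 × 0.011 × 0.175 = 0.000231
  Arrow: 0.23 × 0.075 × 0.24 = 0.00414
Normalizing constant = 0.004904.
P(NorthLine | evidence) = 0.000231 / 0.004904 ≈ 0.0471.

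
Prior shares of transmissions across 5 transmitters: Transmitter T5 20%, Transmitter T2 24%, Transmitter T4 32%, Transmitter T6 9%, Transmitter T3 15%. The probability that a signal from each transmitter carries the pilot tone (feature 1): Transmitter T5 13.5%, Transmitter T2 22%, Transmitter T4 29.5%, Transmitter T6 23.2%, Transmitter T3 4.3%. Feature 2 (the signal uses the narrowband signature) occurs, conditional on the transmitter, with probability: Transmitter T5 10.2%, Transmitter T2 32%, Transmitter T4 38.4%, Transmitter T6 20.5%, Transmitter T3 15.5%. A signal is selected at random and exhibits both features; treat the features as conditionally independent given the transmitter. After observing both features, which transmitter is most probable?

Compute prior × likelihood for every hypothesis:
  Transmitter T5: 0.2 × 0.135 × 0.102 = 0.002754
  Transmitter T2: 0.24 × 0.22 × 0.32 = 0.016896
  Transmitter T4: 0.32 × 0.295 × 0.384 = 0.0362496
  Transmitter T6: 0.09 × 0.232 × 0.205 = 0.0042804
  Transmitter T3: 0.15 × 0.043 × 0.155 = 0.00099975
Sum = 0.06117975.
Largest term belongs to Transmitter T4, so Transmitter T4 is most probable.

Transmitter T4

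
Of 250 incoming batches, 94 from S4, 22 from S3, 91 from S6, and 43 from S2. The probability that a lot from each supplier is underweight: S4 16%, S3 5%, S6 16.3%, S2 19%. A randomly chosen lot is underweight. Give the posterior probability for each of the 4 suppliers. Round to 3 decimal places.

Prior × likelihood for each hypothesis:
  S4: 0.376 × 0.16 = 0.06016
  S3: 0.088 × 0.05 = 0.0044
  S6: 0.364 × 0.163 = 0.059332
  S2: 0.172 × 0.19 = 0.03268
Normalizing constant = 0.156572.
P(S4 | underweight) = 0.06016/0.156572 ≈ 0.384
P(S3 | underweight) = 0.0044/0.156572 ≈ 0.028
P(S6 | underweight) = 0.059332/0.156572 ≈ 0.379
P(S2 | underweight) = 0.03268/0.156572 ≈ 0.209

S4 0.384, S3 0.028, S6 0.379, S2 0.209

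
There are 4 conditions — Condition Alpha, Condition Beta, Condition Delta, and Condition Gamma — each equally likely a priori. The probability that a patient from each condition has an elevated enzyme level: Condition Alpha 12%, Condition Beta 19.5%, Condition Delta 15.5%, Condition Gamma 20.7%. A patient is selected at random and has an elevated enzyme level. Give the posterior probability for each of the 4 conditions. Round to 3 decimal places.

Condition Alpha 0.177, Condition Beta 0.288, Condition Delta 0.229, Condition Gamma 0.306

With a uniform prior (1/4 each), posterior ∝ likelihood:
  Condition Alpha: 0.12
  Condition Beta: 0.195
  Condition Delta: 0.155
  Condition Gamma: 0.207
Sum = 0.677.
P(Condition Alpha | elevated) = 0.12/0.677 ≈ 0.177
P(Condition Beta | elevated) = 0.195/0.677 ≈ 0.288
P(Condition Delta | elevated) = 0.155/0.677 ≈ 0.229
P(Condition Gamma | elevated) = 0.207/0.677 ≈ 0.306
(Check: 0.177+0.288+0.229+0.306 = 1.000.)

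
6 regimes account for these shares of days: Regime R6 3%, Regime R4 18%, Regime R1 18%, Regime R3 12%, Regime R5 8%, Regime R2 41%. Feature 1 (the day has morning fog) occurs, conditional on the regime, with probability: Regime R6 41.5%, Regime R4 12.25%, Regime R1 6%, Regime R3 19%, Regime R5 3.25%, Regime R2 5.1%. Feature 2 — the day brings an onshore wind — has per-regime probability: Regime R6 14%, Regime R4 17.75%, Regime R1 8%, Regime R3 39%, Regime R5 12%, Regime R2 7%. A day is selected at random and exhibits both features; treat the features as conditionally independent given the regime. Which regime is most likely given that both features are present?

Regime R3

Unnormalized posteriors (prior × likelihood):
  Regime R6: 0.03 × 0.415 × 0.14 = 0.001743
  Regime R4: 0.18 × 0.1225 × 0.1775 = 0.003913875
  Regime R1: 0.18 × 0.06 × 0.08 = 0.000864
  Regime R3: 0.12 × 0.19 × 0.39 = 0.008892
  Regime R5: 0.08 × 0.0325 × 0.12 = 0.000312
  Regime R2: 0.41 × 0.051 × 0.07 = 0.0014637
Total = 0.017188575.
Largest term belongs to Regime R3, so Regime R3 is most probable.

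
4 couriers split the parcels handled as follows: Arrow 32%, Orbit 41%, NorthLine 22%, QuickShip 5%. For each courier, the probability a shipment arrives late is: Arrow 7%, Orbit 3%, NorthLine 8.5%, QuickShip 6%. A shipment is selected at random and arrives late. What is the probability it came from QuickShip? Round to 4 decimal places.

Prior × likelihood for each hypothesis:
  Arrow: 0.32 × 0.07 = 0.0224
  Orbit: 0.41 × 0.03 = 0.0123
  NorthLine: 0.22 × 0.085 = 0.0187
  QuickShip: 0.05 × 0.06 = 0.003
Sum = 0.0564.
P(QuickShip | evidence) = 0.003 / 0.0564 ≈ 0.0532.

0.0532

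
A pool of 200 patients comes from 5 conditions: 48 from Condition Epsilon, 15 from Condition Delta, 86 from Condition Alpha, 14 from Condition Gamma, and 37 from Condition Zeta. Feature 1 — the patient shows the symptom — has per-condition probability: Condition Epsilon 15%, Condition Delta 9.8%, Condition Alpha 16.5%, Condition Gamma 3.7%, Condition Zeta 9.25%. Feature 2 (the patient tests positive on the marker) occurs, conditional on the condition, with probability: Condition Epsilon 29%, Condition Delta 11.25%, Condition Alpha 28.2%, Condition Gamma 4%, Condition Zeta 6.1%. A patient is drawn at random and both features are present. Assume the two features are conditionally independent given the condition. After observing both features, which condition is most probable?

Compute prior × likelihood for every hypothesis:
  Condition Epsilon: 0.24 × 0.15 × 0.29 = 0.01044
  Condition Delta: 0.075 × 0.098 × 0.1125 = 0.000826875
  Condition Alpha: 0.43 × 0.165 × 0.282 = 0.0200079
  Condition Gamma: 0.07 × 0.037 × 0.04 = 0.0001036
  Condition Zeta: 0.185 × 0.0925 × 0.061 = 0.0010438625
Normalizing constant = 0.0324222375.
Largest term belongs to Condition Alpha, so Condition Alpha is most probable.

Condition Alpha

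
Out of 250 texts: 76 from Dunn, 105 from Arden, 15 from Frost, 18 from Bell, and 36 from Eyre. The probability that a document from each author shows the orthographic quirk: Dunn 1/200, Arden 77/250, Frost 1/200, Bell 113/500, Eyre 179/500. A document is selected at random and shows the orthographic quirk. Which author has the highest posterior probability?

Unnormalized posteriors (prior × likelihood):
  Dunn: 0.304 × 0.005 = 0.00152
  Arden: 0.42 × 0.308 = 0.12936
  Frost: 0.06 × 0.005 = 0.0003
  Bell: 0.072 × 0.226 = 0.016272
  Eyre: 0.144 × 0.358 = 0.051552
Sum = 0.199004.
Largest term belongs to Arden, so Arden is most probable.

Arden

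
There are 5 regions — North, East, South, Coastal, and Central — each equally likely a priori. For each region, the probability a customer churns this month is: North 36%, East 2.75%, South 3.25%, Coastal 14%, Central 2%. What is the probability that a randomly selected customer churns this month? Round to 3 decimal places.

0.116

Since the prior is uniform, the posterior is proportional to the likelihood:
  North: 0.36
  East: 0.0275
  South: 0.0325
  Coastal: 0.14
  Central: 0.02
P(churn) = (1/5) × (0.36 + 0.0275 + 0.0325 + 0.14 + 0.02) = 0.58/5 ≈ 0.116.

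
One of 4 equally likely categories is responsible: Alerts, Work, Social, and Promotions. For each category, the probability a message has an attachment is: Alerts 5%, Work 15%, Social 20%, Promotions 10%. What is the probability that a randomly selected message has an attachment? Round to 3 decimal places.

With a uniform prior (1/4 each), posterior ∝ likelihood:
  Alerts: 0.05
  Work: 0.15
  Social: 0.2
  Promotions: 0.1
P(attachment) = (1/4) × (0.05 + 0.15 + 0.2 + 0.1) = 0.5/4 ≈ 0.125.

0.125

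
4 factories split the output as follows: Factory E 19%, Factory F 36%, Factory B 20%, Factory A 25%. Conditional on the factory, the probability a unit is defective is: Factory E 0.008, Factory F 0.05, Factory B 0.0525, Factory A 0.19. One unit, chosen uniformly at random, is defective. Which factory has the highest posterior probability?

By Bayes' rule, posterior ∝ prior × likelihood:
  Factory E: 0.19 × 0.008 = 0.00152
  Factory F: 0.36 × 0.05 = 0.018
  Factory B: 0.2 × 0.0525 = 0.0105
  Factory A: 0.25 × 0.19 = 0.0475
Total = 0.07752.
Largest term belongs to Factory A, so Factory A is most probable.

Factory A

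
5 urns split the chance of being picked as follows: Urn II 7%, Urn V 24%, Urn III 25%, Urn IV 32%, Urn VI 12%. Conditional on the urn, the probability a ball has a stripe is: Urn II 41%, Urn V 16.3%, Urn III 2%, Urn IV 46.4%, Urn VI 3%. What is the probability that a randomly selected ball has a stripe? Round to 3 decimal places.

0.225

By Bayes' rule, posterior ∝ prior × likelihood:
  Urn II: 0.07 × 0.41 = 0.0287
  Urn V: 0.24 × 0.163 = 0.03912
  Urn III: 0.25 × 0.02 = 0.005
  Urn IV: 0.32 × 0.464 = 0.14848
  Urn VI: 0.12 × 0.03 = 0.0036
P(striped) = 0.0287 + 0.03912 + 0.005 + 0.14848 + 0.0036 = 0.2249 → 0.225.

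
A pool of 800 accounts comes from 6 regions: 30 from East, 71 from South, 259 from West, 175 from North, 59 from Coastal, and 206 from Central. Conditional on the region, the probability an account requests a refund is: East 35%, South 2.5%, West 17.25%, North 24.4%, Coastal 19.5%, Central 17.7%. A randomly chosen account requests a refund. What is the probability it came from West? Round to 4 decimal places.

0.3027

By Bayes' rule, posterior ∝ prior × likelihood:
  East: 0.0375 × 0.35 = 0.013125
  South: 0.08875 × 0.025 = 0.00221875
  West: 0.32375 × 0.1725 = 0.055846875
  North: 0.21875 × 0.244 = 0.053375
  Coastal: 0.07375 × 0.195 = 0.01438125
  Central: 0.2575 × 0.177 = 0.0455775
Normalizing constant = 0.184524375.
P(West | evidence) = 0.055846875 / 0.184524375 ≈ 0.3027.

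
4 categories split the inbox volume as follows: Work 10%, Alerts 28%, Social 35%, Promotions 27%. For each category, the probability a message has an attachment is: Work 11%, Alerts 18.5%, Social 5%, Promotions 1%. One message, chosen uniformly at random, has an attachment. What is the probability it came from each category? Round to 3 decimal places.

By Bayes' rule, posterior ∝ prior × likelihood:
  Work: 0.1 × 0.11 = 0.011
  Alerts: 0.28 × 0.185 = 0.0518
  Social: 0.35 × 0.05 = 0.0175
  Promotions: 0.27 × 0.01 = 0.0027
Sum = 0.083.
P(Work | attachment) = 0.011/0.083 ≈ 0.133
P(Alerts | attachment) = 0.0518/0.083 ≈ 0.624
P(Social | attachment) = 0.0175/0.083 ≈ 0.211
P(Promotions | attachment) = 0.0027/0.083 ≈ 0.033

Work 0.133, Alerts 0.624, Social 0.211, Promotions 0.033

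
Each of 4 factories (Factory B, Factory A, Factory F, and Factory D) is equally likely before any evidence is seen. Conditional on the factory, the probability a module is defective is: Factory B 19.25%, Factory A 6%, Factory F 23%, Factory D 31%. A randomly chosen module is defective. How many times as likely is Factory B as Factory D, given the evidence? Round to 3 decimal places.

0.621

With a uniform prior (1/4 each), posterior ∝ likelihood:
  Factory B: 0.1925
  Factory A: 0.06
  Factory F: 0.23
  Factory D: 0.31
Sum = 0.7925.
The ratio is 0.1925 / 0.31 (the normalizer cancels) = 0.621.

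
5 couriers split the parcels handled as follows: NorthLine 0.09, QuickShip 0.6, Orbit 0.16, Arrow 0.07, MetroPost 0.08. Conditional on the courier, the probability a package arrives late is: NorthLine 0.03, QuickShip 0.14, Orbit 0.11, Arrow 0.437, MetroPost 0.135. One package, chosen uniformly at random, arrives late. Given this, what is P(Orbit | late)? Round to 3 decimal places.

0.121

By Bayes' rule, posterior ∝ prior × likelihood:
  NorthLine: 0.09 × 0.03 = 0.0027
  QuickShip: 0.6 × 0.14 = 0.084
  Orbit: 0.16 × 0.11 = 0.0176
  Arrow: 0.07 × 0.437 = 0.03059
  MetroPost: 0.08 × 0.135 = 0.0108
Sum = 0.14569.
P(Orbit | evidence) = 0.0176 / 0.14569 ≈ 0.121.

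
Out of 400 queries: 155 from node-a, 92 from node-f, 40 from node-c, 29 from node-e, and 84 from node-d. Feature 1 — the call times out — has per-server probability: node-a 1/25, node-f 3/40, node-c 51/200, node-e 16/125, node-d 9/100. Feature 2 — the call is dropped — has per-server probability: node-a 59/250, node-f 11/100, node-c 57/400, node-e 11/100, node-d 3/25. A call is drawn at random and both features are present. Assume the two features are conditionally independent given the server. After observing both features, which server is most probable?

By Bayes' rule, posterior ∝ prior × likelihood:
  node-a: 0.3875 × 0.04 × 0.236 = 0.003658
  node-f: 0.23 × 0.075 × 0.11 = 0.0018975
  node-c: 0.1 × 0.255 × 0.1425 = 0.00363375
  node-e: 0.0725 × 0.128 × 0.11 = 0.0010208
  node-d: 0.21 × 0.09 × 0.12 = 0.002268
Sum = 0.01247805.
Largest term belongs to node-a, so node-a is most probable.

node-a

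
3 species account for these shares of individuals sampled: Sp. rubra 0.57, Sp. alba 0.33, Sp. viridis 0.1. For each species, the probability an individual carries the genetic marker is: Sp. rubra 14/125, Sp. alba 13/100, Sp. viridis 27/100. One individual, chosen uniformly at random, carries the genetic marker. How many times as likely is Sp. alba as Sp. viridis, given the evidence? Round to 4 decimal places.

1.5889

Unnormalized posteriors (prior × likelihood):
  Sp. rubra: 0.57 × 0.112 = 0.06384
  Sp. alba: 0.33 × 0.13 = 0.0429
  Sp. viridis: 0.1 × 0.27 = 0.027
Sum = 0.13374.
The ratio is 0.0429 / 0.027 (the normalizer cancels) = 1.5889.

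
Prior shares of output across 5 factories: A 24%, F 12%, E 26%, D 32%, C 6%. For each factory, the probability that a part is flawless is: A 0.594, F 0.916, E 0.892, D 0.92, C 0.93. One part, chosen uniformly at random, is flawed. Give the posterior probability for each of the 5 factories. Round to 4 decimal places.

Taking complements, P(flawed | each) = A 0.406, F 0.084, E 0.108, D 0.08, C 0.07.
Compute prior × likelihood for every hypothesis:
  A: 0.24 × 0.406 = 0.09744
  F: 0.12 × 0.084 = 0.01008
  E: 0.26 × 0.108 = 0.02808
  D: 0.32 × 0.08 = 0.0256
  C: 0.06 × 0.07 = 0.0042
Normalizing constant = 0.1654.
P(A | flawed) = 0.09744/0.1654 ≈ 0.5891
P(F | flawed) = 0.01008/0.1654 ≈ 0.0609
P(E | flawed) = 0.02808/0.1654 ≈ 0.1698
P(D | flawed) = 0.0256/0.1654 ≈ 0.1548
P(C | flawed) = 0.0042/0.1654 ≈ 0.0254
(Check: 0.5891+0.0609+0.1698+0.1548+0.0254 = 1.0000.)

A 0.5891, F 0.0609, E 0.1698, D 0.1548, C 0.0254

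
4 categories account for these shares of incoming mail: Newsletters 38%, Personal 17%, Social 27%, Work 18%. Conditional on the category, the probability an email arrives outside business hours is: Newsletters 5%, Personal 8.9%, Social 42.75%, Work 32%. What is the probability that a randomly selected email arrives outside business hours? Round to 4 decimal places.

Prior × likelihood for each hypothesis:
  Newsletters: 0.38 × 0.05 = 0.019
  Personal: 0.17 × 0.089 = 0.01513
  Social: 0.27 × 0.4275 = 0.115425
  Work: 0.18 × 0.32 = 0.0576
P(off-hours) = 0.019 + 0.01513 + 0.115425 + 0.0576 = 0.207155 → 0.2072.

0.2072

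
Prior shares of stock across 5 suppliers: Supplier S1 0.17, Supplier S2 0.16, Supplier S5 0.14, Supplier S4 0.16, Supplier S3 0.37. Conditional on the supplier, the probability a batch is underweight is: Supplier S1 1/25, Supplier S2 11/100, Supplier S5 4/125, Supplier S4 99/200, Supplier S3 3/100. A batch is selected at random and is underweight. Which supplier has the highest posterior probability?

Unnormalized posteriors (prior × likelihood):
  Supplier S1: 0.17 × 0.04 = 0.0068
  Supplier S2: 0.16 × 0.11 = 0.0176
  Supplier S5: 0.14 × 0.032 = 0.00448
  Supplier S4: 0.16 × 0.495 = 0.0792
  Supplier S3: 0.37 × 0.03 = 0.0111
Normalizing constant = 0.11918.
Largest term belongs to Supplier S4, so Supplier S4 is most probable.

Supplier S4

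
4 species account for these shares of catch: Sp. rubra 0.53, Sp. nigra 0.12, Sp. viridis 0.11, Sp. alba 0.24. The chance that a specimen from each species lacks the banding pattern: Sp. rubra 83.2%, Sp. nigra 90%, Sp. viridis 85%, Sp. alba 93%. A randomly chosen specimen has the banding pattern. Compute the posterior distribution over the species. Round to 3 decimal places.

Taking complements, P(banded | each) = Sp. rubra 0.168, Sp. nigra 0.1, Sp. viridis 0.15, Sp. alba 0.07.
Compute prior × likelihood for every hypothesis:
  Sp. rubra: 0.53 × 0.168 = 0.08904
  Sp. nigra: 0.12 × 0.1 = 0.012
  Sp. viridis: 0.11 × 0.15 = 0.0165
  Sp. alba: 0.24 × 0.07 = 0.0168
Total = 0.13434.
P(Sp. rubra | banded) = 0.08904/0.13434 ≈ 0.663
P(Sp. nigra | banded) = 0.012/0.13434 ≈ 0.089
P(Sp. viridis | banded) = 0.0165/0.13434 ≈ 0.123
P(Sp. alba | banded) = 0.0168/0.13434 ≈ 0.125

Sp. rubra 0.663, Sp. nigra 0.089, Sp. viridis 0.123, Sp. alba 0.125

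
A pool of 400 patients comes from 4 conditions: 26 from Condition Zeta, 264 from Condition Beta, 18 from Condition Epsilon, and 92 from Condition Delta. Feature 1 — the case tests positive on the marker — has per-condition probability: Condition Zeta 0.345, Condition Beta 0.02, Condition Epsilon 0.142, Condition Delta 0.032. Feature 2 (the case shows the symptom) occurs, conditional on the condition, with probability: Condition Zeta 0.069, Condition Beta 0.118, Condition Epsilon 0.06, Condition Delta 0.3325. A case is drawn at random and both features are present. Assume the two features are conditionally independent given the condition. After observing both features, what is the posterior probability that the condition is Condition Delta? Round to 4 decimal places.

Unnormalized posteriors (prior × likelihood):
  Condition Zeta: 0.065 × 0.345 × 0.069 = 0.001547325
  Condition Beta: 0.66 × 0.02 × 0.118 = 0.0015576
  Condition Epsilon: 0.045 × 0.142 × 0.06 = 0.0003834
  Condition Delta: 0.23 × 0.032 × 0.3325 = 0.0024472
Total = 0.005935525.
P(Condition Delta | evidence) = 0.0024472 / 0.005935525 ≈ 0.4123.

0.4123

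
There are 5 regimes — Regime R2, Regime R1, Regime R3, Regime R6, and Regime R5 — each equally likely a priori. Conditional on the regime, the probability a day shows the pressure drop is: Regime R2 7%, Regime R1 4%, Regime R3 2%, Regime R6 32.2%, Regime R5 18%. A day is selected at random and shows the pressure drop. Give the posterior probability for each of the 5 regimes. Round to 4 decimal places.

With a uniform prior (1/5 each), posterior ∝ likelihood:
  Regime R2: 0.07
  Regime R1: 0.04
  Regime R3: 0.02
  Regime R6: 0.322
  Regime R5: 0.18
Total = 0.632.
P(Regime R2 | drop) = 0.07/0.632 ≈ 0.1108
P(Regime R1 | drop) = 0.04/0.632 ≈ 0.0633
P(Regime R3 | drop) = 0.02/0.632 ≈ 0.0316
P(Regime R6 | drop) = 0.322/0.632 ≈ 0.5095
P(Regime R5 | drop) = 0.18/0.632 ≈ 0.2848

Regime R2 0.1108, Regime R1 0.0633, Regime R3 0.0316, Regime R6 0.5095, Regime R5 0.2848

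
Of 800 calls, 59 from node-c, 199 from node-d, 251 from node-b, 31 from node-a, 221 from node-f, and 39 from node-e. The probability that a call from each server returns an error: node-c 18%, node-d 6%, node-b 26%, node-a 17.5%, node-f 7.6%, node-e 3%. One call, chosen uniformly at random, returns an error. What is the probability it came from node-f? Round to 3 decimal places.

Prior × likelihood for each hypothesis:
  node-c: 0.07375 × 0.18 = 0.013275
  node-d: 0.24875 × 0.06 = 0.014925
  node-b: 0.31375 × 0.26 = 0.081575
  node-a: 0.03875 × 0.175 = 0.00678125
  node-f: 0.27625 × 0.076 = 0.020995
  node-e: 0.04875 × 0.03 = 0.0014625
Sum = 0.13901375.
P(node-f | evidence) = 0.020995 / 0.13901375 ≈ 0.151.

0.151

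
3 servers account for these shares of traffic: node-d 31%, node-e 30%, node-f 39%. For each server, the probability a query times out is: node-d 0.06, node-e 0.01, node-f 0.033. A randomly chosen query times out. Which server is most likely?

node-d

Unnormalized posteriors (prior × likelihood):
  node-d: 0.31 × 0.06 = 0.0186
  node-e: 0.3 × 0.01 = 0.003
  node-f: 0.39 × 0.033 = 0.01287
Normalizing constant = 0.03447.
Largest term belongs to node-d, so node-d is most probable.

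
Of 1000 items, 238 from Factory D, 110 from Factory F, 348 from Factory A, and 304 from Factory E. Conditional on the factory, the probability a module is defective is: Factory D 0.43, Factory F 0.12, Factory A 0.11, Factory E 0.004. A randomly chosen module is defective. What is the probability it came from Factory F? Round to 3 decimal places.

Compute prior × likelihood for every hypothesis:
  Factory D: 0.238 × 0.43 = 0.10234
  Factory F: 0.11 × 0.12 = 0.0132
  Factory A: 0.348 × 0.11 = 0.03828
  Factory E: 0.304 × 0.004 = 0.001216
Normalizing constant = 0.155036.
P(Factory F | evidence) = 0.0132 / 0.155036 ≈ 0.085.

0.085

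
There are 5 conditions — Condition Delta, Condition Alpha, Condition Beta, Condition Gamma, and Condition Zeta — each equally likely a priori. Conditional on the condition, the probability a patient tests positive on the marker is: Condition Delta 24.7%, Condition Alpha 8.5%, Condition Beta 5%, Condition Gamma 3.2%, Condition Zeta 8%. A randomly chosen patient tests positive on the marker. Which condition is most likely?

Since the prior is uniform, the posterior is proportional to the likelihood:
  Condition Delta: 0.247
  Condition Alpha: 0.085
  Condition Beta: 0.05
  Condition Gamma: 0.032
  Condition Zeta: 0.08
Normalizing constant = 0.494.
Largest term belongs to Condition Delta, so Condition Delta is most probable.

Condition Delta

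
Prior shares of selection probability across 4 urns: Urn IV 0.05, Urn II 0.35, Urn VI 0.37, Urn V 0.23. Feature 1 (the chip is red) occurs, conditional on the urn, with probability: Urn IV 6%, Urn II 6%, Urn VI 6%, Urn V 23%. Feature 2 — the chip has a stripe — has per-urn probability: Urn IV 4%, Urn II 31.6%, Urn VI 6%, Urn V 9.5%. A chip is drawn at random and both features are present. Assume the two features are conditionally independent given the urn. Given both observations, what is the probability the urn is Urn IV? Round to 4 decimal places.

Prior × likelihood for each hypothesis:
  Urn IV: 0.05 × 0.06 × 0.04 = 0.00012
  Urn II: 0.35 × 0.06 × 0.316 = 0.006636
  Urn VI: 0.37 × 0.06 × 0.06 = 0.001332
  Urn V: 0.23 × 0.23 × 0.095 = 0.0050255
Sum = 0.0131135.
P(Urn IV | evidence) = 0.00012 / 0.0131135 ≈ 0.0092.

0.0092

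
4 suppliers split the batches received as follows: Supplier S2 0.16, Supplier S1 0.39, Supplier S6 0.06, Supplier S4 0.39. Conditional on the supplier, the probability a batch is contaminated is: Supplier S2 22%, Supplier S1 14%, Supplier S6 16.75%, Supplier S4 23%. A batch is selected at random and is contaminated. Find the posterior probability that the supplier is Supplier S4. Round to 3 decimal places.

0.473

Prior × likelihood for each hypothesis:
  Supplier S2: 0.16 × 0.22 = 0.0352
  Supplier S1: 0.39 × 0.14 = 0.0546
  Supplier S6: 0.06 × 0.1675 = 0.01005
  Supplier S4: 0.39 × 0.23 = 0.0897
Normalizing constant = 0.18955.
P(Supplier S4 | evidence) = 0.0897 / 0.18955 ≈ 0.473.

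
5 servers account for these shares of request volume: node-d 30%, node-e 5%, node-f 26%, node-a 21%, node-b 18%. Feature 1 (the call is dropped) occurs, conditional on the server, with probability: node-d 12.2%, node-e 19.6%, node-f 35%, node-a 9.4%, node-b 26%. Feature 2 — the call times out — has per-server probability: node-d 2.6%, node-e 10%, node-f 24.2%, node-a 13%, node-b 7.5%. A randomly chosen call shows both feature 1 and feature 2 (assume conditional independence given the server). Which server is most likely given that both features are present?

node-f

Unnormalized posteriors (prior × likelihood):
  node-d: 0.3 × 0.122 × 0.026 = 0.0009516
  node-e: 0.05 × 0.196 × 0.1 = 0.00098
  node-f: 0.26 × 0.35 × 0.242 = 0.022022
  node-a: 0.21 × 0.094 × 0.13 = 0.0025662
  node-b: 0.18 × 0.26 × 0.075 = 0.00351
Normalizing constant = 0.0300298.
Largest term belongs to node-f, so node-f is most probable.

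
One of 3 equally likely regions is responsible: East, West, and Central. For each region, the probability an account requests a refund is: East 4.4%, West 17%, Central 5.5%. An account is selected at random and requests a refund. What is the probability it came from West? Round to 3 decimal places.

0.632

With a uniform prior (1/3 each), posterior ∝ likelihood:
  East: 0.044
  West: 0.17
  Central: 0.055
Normalizing constant = 0.269.
P(West | evidence) = 0.17 / 0.269 ≈ 0.632.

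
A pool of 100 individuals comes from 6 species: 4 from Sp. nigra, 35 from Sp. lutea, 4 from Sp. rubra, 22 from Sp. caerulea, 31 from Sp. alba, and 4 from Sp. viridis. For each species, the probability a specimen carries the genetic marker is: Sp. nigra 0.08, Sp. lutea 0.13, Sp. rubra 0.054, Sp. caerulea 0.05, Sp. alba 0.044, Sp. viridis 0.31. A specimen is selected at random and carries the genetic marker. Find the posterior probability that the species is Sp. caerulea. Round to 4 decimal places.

Prior × likelihood for each hypothesis:
  Sp. nigra: 0.04 × 0.08 = 0.0032
  Sp. lutea: 0.35 × 0.13 = 0.0455
  Sp. rubra: 0.04 × 0.054 = 0.00216
  Sp. caerulea: 0.22 × 0.05 = 0.011
  Sp. alba: 0.31 × 0.044 = 0.01364
  Sp. viridis: 0.04 × 0.31 = 0.0124
Sum = 0.0879.
P(Sp. caerulea | evidence) = 0.011 / 0.0879 ≈ 0.1251.

0.1251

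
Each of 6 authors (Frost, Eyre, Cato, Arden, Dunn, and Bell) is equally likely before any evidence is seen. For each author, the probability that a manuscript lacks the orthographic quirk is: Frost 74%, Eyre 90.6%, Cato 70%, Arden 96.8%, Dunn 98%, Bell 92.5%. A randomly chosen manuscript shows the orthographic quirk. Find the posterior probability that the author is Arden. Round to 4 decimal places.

0.0410

Taking complements, P(quirk | each) = Frost 0.26, Eyre 0.094, Cato 0.3, Arden 0.032, Dunn 0.02, Bell 0.075.
With a uniform prior (1/6 each), posterior ∝ likelihood:
  Frost: 0.26
  Eyre: 0.094
  Cato: 0.3
  Arden: 0.032
  Dunn: 0.02
  Bell: 0.075
Total = 0.781.
P(Arden | evidence) = 0.032 / 0.781 ≈ 0.0410.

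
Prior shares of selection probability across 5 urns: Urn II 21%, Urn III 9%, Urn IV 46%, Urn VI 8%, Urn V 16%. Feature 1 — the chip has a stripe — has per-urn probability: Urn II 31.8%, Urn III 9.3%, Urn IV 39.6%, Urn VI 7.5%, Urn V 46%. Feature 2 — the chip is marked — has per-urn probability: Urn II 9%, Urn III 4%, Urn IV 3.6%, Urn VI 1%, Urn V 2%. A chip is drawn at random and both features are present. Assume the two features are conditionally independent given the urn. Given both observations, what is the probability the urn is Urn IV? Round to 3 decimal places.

0.454

Prior × likelihood for each hypothesis:
  Urn II: 0.21 × 0.318 × 0.09 = 0.0060102
  Urn III: 0.09 × 0.093 × 0.04 = 0.0003348
  Urn IV: 0.46 × 0.396 × 0.036 = 0.00655776
  Urn VI: 0.08 × 0.075 × 0.01 = 0.00006
  Urn V: 0.16 × 0.46 × 0.02 = 0.001472
Sum = 0.01443476.
P(Urn IV | evidence) = 0.00655776 / 0.01443476 ≈ 0.454.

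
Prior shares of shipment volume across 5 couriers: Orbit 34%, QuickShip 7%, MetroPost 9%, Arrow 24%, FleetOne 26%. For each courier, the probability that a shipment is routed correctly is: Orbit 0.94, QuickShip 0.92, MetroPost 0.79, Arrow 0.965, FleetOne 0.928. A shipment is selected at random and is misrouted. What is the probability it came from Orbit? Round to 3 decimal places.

Taking complements, P(misrouted | each) = Orbit 0.06, QuickShip 0.08, MetroPost 0.21, Arrow 0.035, FleetOne 0.072.
Prior × likelihood for each hypothesis:
  Orbit: 0.34 × 0.06 = 0.0204
  QuickShip: 0.07 × 0.08 = 0.0056
  MetroPost: 0.09 × 0.21 = 0.0189
  Arrow: 0.24 × 0.035 = 0.0084
  FleetOne: 0.26 × 0.072 = 0.01872
Total = 0.07202.
P(Orbit | evidence) = 0.0204 / 0.07202 ≈ 0.283.

0.283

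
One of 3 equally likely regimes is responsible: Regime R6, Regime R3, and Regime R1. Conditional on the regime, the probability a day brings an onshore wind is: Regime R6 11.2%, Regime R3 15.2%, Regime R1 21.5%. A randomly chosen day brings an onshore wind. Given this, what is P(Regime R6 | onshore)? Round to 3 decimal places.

0.234

With a uniform prior (1/3 each), posterior ∝ likelihood:
  Regime R6: 0.112
  Regime R3: 0.152
  Regime R1: 0.215
Total = 0.479.
P(Regime R6 | evidence) = 0.112 / 0.479 ≈ 0.234.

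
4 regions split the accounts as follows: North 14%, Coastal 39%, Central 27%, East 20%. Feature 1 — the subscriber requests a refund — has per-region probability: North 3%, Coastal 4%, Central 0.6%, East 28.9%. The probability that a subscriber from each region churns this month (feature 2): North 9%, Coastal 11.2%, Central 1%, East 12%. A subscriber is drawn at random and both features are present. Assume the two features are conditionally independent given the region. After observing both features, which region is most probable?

East

Prior × likelihood for each hypothesis:
  North: 0.14 × 0.03 × 0.09 = 0.000378
  Coastal: 0.39 × 0.04 × 0.112 = 0.0017472
  Central: 0.27 × 0.006 × 0.01 = 0.0000162
  East: 0.2 × 0.289 × 0.12 = 0.006936
Total = 0.0090774.
Largest term belongs to East, so East is most probable.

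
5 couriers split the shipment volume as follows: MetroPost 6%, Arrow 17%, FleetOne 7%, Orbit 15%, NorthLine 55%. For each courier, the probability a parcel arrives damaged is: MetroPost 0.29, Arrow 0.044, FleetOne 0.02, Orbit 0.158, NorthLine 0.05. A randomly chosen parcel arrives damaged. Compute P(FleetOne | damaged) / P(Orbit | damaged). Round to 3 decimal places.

Unnormalized posteriors (prior × likelihood):
  MetroPost: 0.06 × 0.29 = 0.0174
  Arrow: 0.17 × 0.044 = 0.00748
  FleetOne: 0.07 × 0.02 = 0.0014
  Orbit: 0.15 × 0.158 = 0.0237
  NorthLine: 0.55 × 0.05 = 0.0275
Sum = 0.07748.
The ratio is 0.0014 / 0.0237 (the normalizer cancels) = 0.059.

0.059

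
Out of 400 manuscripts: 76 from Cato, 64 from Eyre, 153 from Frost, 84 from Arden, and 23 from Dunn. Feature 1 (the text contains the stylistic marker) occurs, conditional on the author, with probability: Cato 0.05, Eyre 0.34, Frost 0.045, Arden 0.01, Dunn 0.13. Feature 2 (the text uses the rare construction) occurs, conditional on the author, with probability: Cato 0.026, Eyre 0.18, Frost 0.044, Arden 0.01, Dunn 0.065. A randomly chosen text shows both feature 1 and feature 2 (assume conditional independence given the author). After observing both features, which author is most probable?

Eyre

By Bayes' rule, posterior ∝ prior × likelihood:
  Cato: 0.19 × 0.05 × 0.026 = 0.000247
  Eyre: 0.16 × 0.34 × 0.18 = 0.009792
  Frost: 0.3825 × 0.045 × 0.044 = 0.00075735
  Arden: 0.21 × 0.01 × 0.01 = 0.000021
  Dunn: 0.0575 × 0.13 × 0.065 = 0.000485875
Total = 0.011303225.
Largest term belongs to Eyre, so Eyre is most probable.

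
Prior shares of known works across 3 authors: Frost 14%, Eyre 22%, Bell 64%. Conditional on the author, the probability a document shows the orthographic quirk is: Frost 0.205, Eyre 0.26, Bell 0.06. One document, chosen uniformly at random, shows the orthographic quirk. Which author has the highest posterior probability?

Eyre

Compute prior × likelihood for every hypothesis:
  Frost: 0.14 × 0.205 = 0.0287
  Eyre: 0.22 × 0.26 = 0.0572
  Bell: 0.64 × 0.06 = 0.0384
Total = 0.1243.
Largest term belongs to Eyre, so Eyre is most probable.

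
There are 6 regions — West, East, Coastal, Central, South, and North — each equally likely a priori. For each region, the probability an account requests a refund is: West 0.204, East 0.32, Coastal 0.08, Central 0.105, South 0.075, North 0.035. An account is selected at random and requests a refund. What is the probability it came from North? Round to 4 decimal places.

Since the prior is uniform, the posterior is proportional to the likelihood:
  West: 0.204
  East: 0.32
  Coastal: 0.08
  Central: 0.105
  South: 0.075
  North: 0.035
Normalizing constant = 0.819.
P(North | evidence) = 0.035 / 0.819 ≈ 0.0427.

0.0427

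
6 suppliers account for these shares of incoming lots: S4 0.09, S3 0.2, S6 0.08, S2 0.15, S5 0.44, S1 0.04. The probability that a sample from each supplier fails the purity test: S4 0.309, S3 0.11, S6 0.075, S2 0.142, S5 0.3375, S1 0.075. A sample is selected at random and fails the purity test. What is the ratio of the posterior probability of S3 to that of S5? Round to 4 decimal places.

By Bayes' rule, posterior ∝ prior × likelihood:
  S4: 0.09 × 0.309 = 0.02781
  S3: 0.2 × 0.11 = 0.022
  S6: 0.08 × 0.075 = 0.006
  S2: 0.15 × 0.142 = 0.0213
  S5: 0.44 × 0.3375 = 0.1485
  S1: 0.04 × 0.075 = 0.003
Normalizing constant = 0.22861.
The ratio is 0.022 / 0.1485 (the normalizer cancels) = 0.1481.

0.1481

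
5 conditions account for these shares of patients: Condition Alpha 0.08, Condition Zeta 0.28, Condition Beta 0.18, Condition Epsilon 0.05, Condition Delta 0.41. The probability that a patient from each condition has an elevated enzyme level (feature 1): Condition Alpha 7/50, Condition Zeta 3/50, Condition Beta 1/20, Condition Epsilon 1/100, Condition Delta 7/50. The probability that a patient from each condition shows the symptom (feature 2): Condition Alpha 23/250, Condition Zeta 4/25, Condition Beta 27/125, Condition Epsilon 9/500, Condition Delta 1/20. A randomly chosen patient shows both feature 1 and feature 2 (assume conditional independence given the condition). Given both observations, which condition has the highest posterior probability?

By Bayes' rule, posterior ∝ prior × likelihood:
  Condition Alpha: 0.08 × 0.14 × 0.092 = 0.0010304
  Condition Zeta: 0.28 × 0.06 × 0.16 = 0.002688
  Condition Beta: 0.18 × 0.05 × 0.216 = 0.001944
  Condition Epsilon: 0.05 × 0.01 × 0.018 = 0.000009
  Condition Delta: 0.41 × 0.14 × 0.05 = 0.00287
Sum = 0.0085414.
Largest term belongs to Condition Delta, so Condition Delta is most probable.

Condition Delta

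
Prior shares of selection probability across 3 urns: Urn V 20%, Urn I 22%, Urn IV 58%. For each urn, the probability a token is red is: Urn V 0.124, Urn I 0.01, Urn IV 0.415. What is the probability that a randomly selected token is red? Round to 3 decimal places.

0.268

Compute prior × likelihood for every hypothesis:
  Urn V: 0.2 × 0.124 = 0.0248
  Urn I: 0.22 × 0.01 = 0.0022
  Urn IV: 0.58 × 0.415 = 0.2407
P(red) = 0.0248 + 0.0022 + 0.2407 = 0.2677 → 0.268.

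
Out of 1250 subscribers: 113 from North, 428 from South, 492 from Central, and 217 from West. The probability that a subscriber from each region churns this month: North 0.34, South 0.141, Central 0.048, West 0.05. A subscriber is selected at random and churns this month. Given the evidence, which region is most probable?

South

Unnormalized posteriors (prior × likelihood):
  North: 0.0904 × 0.34 = 0.030736
  South: 0.3424 × 0.141 = 0.0482784
  Central: 0.3936 × 0.048 = 0.0188928
  West: 0.1736 × 0.05 = 0.00868
Total = 0.1065872.
Largest term belongs to South, so South is most probable.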